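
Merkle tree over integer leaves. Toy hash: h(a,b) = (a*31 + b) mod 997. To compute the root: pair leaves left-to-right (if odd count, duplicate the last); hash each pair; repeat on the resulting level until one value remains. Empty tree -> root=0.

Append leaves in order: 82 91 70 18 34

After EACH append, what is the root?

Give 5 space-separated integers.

After append 82 (leaves=[82]):
  L0: [82]
  root=82
After append 91 (leaves=[82, 91]):
  L0: [82, 91]
  L1: h(82,91)=(82*31+91)%997=639 -> [639]
  root=639
After append 70 (leaves=[82, 91, 70]):
  L0: [82, 91, 70]
  L1: h(82,91)=(82*31+91)%997=639 h(70,70)=(70*31+70)%997=246 -> [639, 246]
  L2: h(639,246)=(639*31+246)%997=115 -> [115]
  root=115
After append 18 (leaves=[82, 91, 70, 18]):
  L0: [82, 91, 70, 18]
  L1: h(82,91)=(82*31+91)%997=639 h(70,18)=(70*31+18)%997=194 -> [639, 194]
  L2: h(639,194)=(639*31+194)%997=63 -> [63]
  root=63
After append 34 (leaves=[82, 91, 70, 18, 34]):
  L0: [82, 91, 70, 18, 34]
  L1: h(82,91)=(82*31+91)%997=639 h(70,18)=(70*31+18)%997=194 h(34,34)=(34*31+34)%997=91 -> [639, 194, 91]
  L2: h(639,194)=(639*31+194)%997=63 h(91,91)=(91*31+91)%997=918 -> [63, 918]
  L3: h(63,918)=(63*31+918)%997=877 -> [877]
  root=877

Answer: 82 639 115 63 877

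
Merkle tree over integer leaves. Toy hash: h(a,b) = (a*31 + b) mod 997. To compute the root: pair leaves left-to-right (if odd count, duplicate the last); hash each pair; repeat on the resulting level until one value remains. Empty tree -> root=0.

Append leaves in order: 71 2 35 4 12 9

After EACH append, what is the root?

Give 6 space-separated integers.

After append 71 (leaves=[71]):
  L0: [71]
  root=71
After append 2 (leaves=[71, 2]):
  L0: [71, 2]
  L1: h(71,2)=(71*31+2)%997=209 -> [209]
  root=209
After append 35 (leaves=[71, 2, 35]):
  L0: [71, 2, 35]
  L1: h(71,2)=(71*31+2)%997=209 h(35,35)=(35*31+35)%997=123 -> [209, 123]
  L2: h(209,123)=(209*31+123)%997=620 -> [620]
  root=620
After append 4 (leaves=[71, 2, 35, 4]):
  L0: [71, 2, 35, 4]
  L1: h(71,2)=(71*31+2)%997=209 h(35,4)=(35*31+4)%997=92 -> [209, 92]
  L2: h(209,92)=(209*31+92)%997=589 -> [589]
  root=589
After append 12 (leaves=[71, 2, 35, 4, 12]):
  L0: [71, 2, 35, 4, 12]
  L1: h(71,2)=(71*31+2)%997=209 h(35,4)=(35*31+4)%997=92 h(12,12)=(12*31+12)%997=384 -> [209, 92, 384]
  L2: h(209,92)=(209*31+92)%997=589 h(384,384)=(384*31+384)%997=324 -> [589, 324]
  L3: h(589,324)=(589*31+324)%997=637 -> [637]
  root=637
After append 9 (leaves=[71, 2, 35, 4, 12, 9]):
  L0: [71, 2, 35, 4, 12, 9]
  L1: h(71,2)=(71*31+2)%997=209 h(35,4)=(35*31+4)%997=92 h(12,9)=(12*31+9)%997=381 -> [209, 92, 381]
  L2: h(209,92)=(209*31+92)%997=589 h(381,381)=(381*31+381)%997=228 -> [589, 228]
  L3: h(589,228)=(589*31+228)%997=541 -> [541]
  root=541

Answer: 71 209 620 589 637 541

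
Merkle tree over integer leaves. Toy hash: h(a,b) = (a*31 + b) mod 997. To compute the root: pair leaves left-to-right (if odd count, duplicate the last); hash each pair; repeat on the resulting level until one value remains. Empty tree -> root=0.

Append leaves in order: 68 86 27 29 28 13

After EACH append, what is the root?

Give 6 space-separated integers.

Answer: 68 200 85 87 462 979

Derivation:
After append 68 (leaves=[68]):
  L0: [68]
  root=68
After append 86 (leaves=[68, 86]):
  L0: [68, 86]
  L1: h(68,86)=(68*31+86)%997=200 -> [200]
  root=200
After append 27 (leaves=[68, 86, 27]):
  L0: [68, 86, 27]
  L1: h(68,86)=(68*31+86)%997=200 h(27,27)=(27*31+27)%997=864 -> [200, 864]
  L2: h(200,864)=(200*31+864)%997=85 -> [85]
  root=85
After append 29 (leaves=[68, 86, 27, 29]):
  L0: [68, 86, 27, 29]
  L1: h(68,86)=(68*31+86)%997=200 h(27,29)=(27*31+29)%997=866 -> [200, 866]
  L2: h(200,866)=(200*31+866)%997=87 -> [87]
  root=87
After append 28 (leaves=[68, 86, 27, 29, 28]):
  L0: [68, 86, 27, 29, 28]
  L1: h(68,86)=(68*31+86)%997=200 h(27,29)=(27*31+29)%997=866 h(28,28)=(28*31+28)%997=896 -> [200, 866, 896]
  L2: h(200,866)=(200*31+866)%997=87 h(896,896)=(896*31+896)%997=756 -> [87, 756]
  L3: h(87,756)=(87*31+756)%997=462 -> [462]
  root=462
After append 13 (leaves=[68, 86, 27, 29, 28, 13]):
  L0: [68, 86, 27, 29, 28, 13]
  L1: h(68,86)=(68*31+86)%997=200 h(27,29)=(27*31+29)%997=866 h(28,13)=(28*31+13)%997=881 -> [200, 866, 881]
  L2: h(200,866)=(200*31+866)%997=87 h(881,881)=(881*31+881)%997=276 -> [87, 276]
  L3: h(87,276)=(87*31+276)%997=979 -> [979]
  root=979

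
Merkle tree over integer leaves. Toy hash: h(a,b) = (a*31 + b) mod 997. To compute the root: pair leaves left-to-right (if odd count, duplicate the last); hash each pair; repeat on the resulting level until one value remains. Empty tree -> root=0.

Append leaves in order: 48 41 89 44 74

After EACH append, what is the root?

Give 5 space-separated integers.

Answer: 48 532 397 352 946

Derivation:
After append 48 (leaves=[48]):
  L0: [48]
  root=48
After append 41 (leaves=[48, 41]):
  L0: [48, 41]
  L1: h(48,41)=(48*31+41)%997=532 -> [532]
  root=532
After append 89 (leaves=[48, 41, 89]):
  L0: [48, 41, 89]
  L1: h(48,41)=(48*31+41)%997=532 h(89,89)=(89*31+89)%997=854 -> [532, 854]
  L2: h(532,854)=(532*31+854)%997=397 -> [397]
  root=397
After append 44 (leaves=[48, 41, 89, 44]):
  L0: [48, 41, 89, 44]
  L1: h(48,41)=(48*31+41)%997=532 h(89,44)=(89*31+44)%997=809 -> [532, 809]
  L2: h(532,809)=(532*31+809)%997=352 -> [352]
  root=352
After append 74 (leaves=[48, 41, 89, 44, 74]):
  L0: [48, 41, 89, 44, 74]
  L1: h(48,41)=(48*31+41)%997=532 h(89,44)=(89*31+44)%997=809 h(74,74)=(74*31+74)%997=374 -> [532, 809, 374]
  L2: h(532,809)=(532*31+809)%997=352 h(374,374)=(374*31+374)%997=4 -> [352, 4]
  L3: h(352,4)=(352*31+4)%997=946 -> [946]
  root=946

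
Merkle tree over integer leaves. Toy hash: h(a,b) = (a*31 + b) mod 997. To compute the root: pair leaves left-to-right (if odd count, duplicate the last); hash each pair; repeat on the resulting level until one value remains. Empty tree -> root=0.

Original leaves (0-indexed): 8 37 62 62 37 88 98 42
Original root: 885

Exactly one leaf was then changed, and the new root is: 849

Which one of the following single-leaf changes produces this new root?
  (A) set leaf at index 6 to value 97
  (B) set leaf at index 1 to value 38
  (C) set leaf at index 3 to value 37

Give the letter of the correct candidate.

Answer: B

Derivation:
Original leaves: [8, 37, 62, 62, 37, 88, 98, 42]
Target new root: 849
Try each candidate change and compute the resulting root:
Candidate A: set leaf[6] = 97 -> leaves = [8, 37, 62, 62, 37, 88, 97, 42]
  L0: [8, 37, 62, 62, 37, 88, 97, 42]
  L1: h(8,37)=(8*31+37)%997=285 h(62,62)=(62*31+62)%997=987 h(37,88)=(37*31+88)%997=238 h(97,42)=(97*31+42)%997=58 -> [285, 987, 238, 58]
  L2: h(285,987)=(285*31+987)%997=849 h(238,58)=(238*31+58)%997=457 -> [849, 457]
  L3: h(849,457)=(849*31+457)%997=854 -> [854]
  root = 854 != target 849
Candidate B: set leaf[1] = 38 -> leaves = [8, 38, 62, 62, 37, 88, 98, 42]
  L0: [8, 38, 62, 62, 37, 88, 98, 42]
  L1: h(8,38)=(8*31+38)%997=286 h(62,62)=(62*31+62)%997=987 h(37,88)=(37*31+88)%997=238 h(98,42)=(98*31+42)%997=89 -> [286, 987, 238, 89]
  L2: h(286,987)=(286*31+987)%997=880 h(238,89)=(238*31+89)%997=488 -> [880, 488]
  L3: h(880,488)=(880*31+488)%997=849 -> [849]
  root = 849 == target 849  ** MATCH **
Candidate C: set leaf[3] = 37 -> leaves = [8, 37, 62, 37, 37, 88, 98, 42]
  L0: [8, 37, 62, 37, 37, 88, 98, 42]
  L1: h(8,37)=(8*31+37)%997=285 h(62,37)=(62*31+37)%997=962 h(37,88)=(37*31+88)%997=238 h(98,42)=(98*31+42)%997=89 -> [285, 962, 238, 89]
  L2: h(285,962)=(285*31+962)%997=824 h(238,89)=(238*31+89)%997=488 -> [824, 488]
  L3: h(824,488)=(824*31+488)%997=110 -> [110]
  root = 110 != target 849
Candidate B produces the target root.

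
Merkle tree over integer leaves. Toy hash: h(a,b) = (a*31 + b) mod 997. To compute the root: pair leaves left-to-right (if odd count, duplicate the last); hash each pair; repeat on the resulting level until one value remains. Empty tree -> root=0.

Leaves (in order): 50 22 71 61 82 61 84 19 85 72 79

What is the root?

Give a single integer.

Answer: 821

Derivation:
L0: [50, 22, 71, 61, 82, 61, 84, 19, 85, 72, 79]
L1: h(50,22)=(50*31+22)%997=575 h(71,61)=(71*31+61)%997=268 h(82,61)=(82*31+61)%997=609 h(84,19)=(84*31+19)%997=629 h(85,72)=(85*31+72)%997=713 h(79,79)=(79*31+79)%997=534 -> [575, 268, 609, 629, 713, 534]
L2: h(575,268)=(575*31+268)%997=147 h(609,629)=(609*31+629)%997=565 h(713,534)=(713*31+534)%997=703 -> [147, 565, 703]
L3: h(147,565)=(147*31+565)%997=137 h(703,703)=(703*31+703)%997=562 -> [137, 562]
L4: h(137,562)=(137*31+562)%997=821 -> [821]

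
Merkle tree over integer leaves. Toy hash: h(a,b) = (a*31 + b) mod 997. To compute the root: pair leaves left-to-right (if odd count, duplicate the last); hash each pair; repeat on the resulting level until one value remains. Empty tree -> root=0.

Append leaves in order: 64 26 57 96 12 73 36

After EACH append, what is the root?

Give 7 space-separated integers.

After append 64 (leaves=[64]):
  L0: [64]
  root=64
After append 26 (leaves=[64, 26]):
  L0: [64, 26]
  L1: h(64,26)=(64*31+26)%997=16 -> [16]
  root=16
After append 57 (leaves=[64, 26, 57]):
  L0: [64, 26, 57]
  L1: h(64,26)=(64*31+26)%997=16 h(57,57)=(57*31+57)%997=827 -> [16, 827]
  L2: h(16,827)=(16*31+827)%997=326 -> [326]
  root=326
After append 96 (leaves=[64, 26, 57, 96]):
  L0: [64, 26, 57, 96]
  L1: h(64,26)=(64*31+26)%997=16 h(57,96)=(57*31+96)%997=866 -> [16, 866]
  L2: h(16,866)=(16*31+866)%997=365 -> [365]
  root=365
After append 12 (leaves=[64, 26, 57, 96, 12]):
  L0: [64, 26, 57, 96, 12]
  L1: h(64,26)=(64*31+26)%997=16 h(57,96)=(57*31+96)%997=866 h(12,12)=(12*31+12)%997=384 -> [16, 866, 384]
  L2: h(16,866)=(16*31+866)%997=365 h(384,384)=(384*31+384)%997=324 -> [365, 324]
  L3: h(365,324)=(365*31+324)%997=672 -> [672]
  root=672
After append 73 (leaves=[64, 26, 57, 96, 12, 73]):
  L0: [64, 26, 57, 96, 12, 73]
  L1: h(64,26)=(64*31+26)%997=16 h(57,96)=(57*31+96)%997=866 h(12,73)=(12*31+73)%997=445 -> [16, 866, 445]
  L2: h(16,866)=(16*31+866)%997=365 h(445,445)=(445*31+445)%997=282 -> [365, 282]
  L3: h(365,282)=(365*31+282)%997=630 -> [630]
  root=630
After append 36 (leaves=[64, 26, 57, 96, 12, 73, 36]):
  L0: [64, 26, 57, 96, 12, 73, 36]
  L1: h(64,26)=(64*31+26)%997=16 h(57,96)=(57*31+96)%997=866 h(12,73)=(12*31+73)%997=445 h(36,36)=(36*31+36)%997=155 -> [16, 866, 445, 155]
  L2: h(16,866)=(16*31+866)%997=365 h(445,155)=(445*31+155)%997=989 -> [365, 989]
  L3: h(365,989)=(365*31+989)%997=340 -> [340]
  root=340

Answer: 64 16 326 365 672 630 340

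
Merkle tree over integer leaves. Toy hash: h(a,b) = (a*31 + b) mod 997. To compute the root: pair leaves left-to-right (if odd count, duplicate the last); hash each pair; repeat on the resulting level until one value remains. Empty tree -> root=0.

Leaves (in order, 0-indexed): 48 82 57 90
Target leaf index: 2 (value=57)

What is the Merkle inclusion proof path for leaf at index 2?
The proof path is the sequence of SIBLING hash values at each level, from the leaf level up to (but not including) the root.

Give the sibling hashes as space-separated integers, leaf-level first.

Answer: 90 573

Derivation:
L0 (leaves): [48, 82, 57, 90], target index=2
L1: h(48,82)=(48*31+82)%997=573 [pair 0] h(57,90)=(57*31+90)%997=860 [pair 1] -> [573, 860]
  Sibling for proof at L0: 90
L2: h(573,860)=(573*31+860)%997=677 [pair 0] -> [677]
  Sibling for proof at L1: 573
Root: 677
Proof path (sibling hashes from leaf to root): [90, 573]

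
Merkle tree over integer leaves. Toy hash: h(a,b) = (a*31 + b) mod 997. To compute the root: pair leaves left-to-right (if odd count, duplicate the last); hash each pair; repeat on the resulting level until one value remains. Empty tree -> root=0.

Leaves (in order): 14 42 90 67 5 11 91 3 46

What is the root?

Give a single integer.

L0: [14, 42, 90, 67, 5, 11, 91, 3, 46]
L1: h(14,42)=(14*31+42)%997=476 h(90,67)=(90*31+67)%997=863 h(5,11)=(5*31+11)%997=166 h(91,3)=(91*31+3)%997=830 h(46,46)=(46*31+46)%997=475 -> [476, 863, 166, 830, 475]
L2: h(476,863)=(476*31+863)%997=664 h(166,830)=(166*31+830)%997=991 h(475,475)=(475*31+475)%997=245 -> [664, 991, 245]
L3: h(664,991)=(664*31+991)%997=638 h(245,245)=(245*31+245)%997=861 -> [638, 861]
L4: h(638,861)=(638*31+861)%997=699 -> [699]

Answer: 699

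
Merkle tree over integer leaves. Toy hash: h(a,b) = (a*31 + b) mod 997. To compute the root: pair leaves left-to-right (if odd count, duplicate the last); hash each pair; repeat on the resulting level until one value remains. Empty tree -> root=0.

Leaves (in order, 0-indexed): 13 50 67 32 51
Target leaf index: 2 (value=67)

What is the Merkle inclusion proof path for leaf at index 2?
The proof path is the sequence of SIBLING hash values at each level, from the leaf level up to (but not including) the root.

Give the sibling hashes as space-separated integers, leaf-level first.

Answer: 32 453 380

Derivation:
L0 (leaves): [13, 50, 67, 32, 51], target index=2
L1: h(13,50)=(13*31+50)%997=453 [pair 0] h(67,32)=(67*31+32)%997=115 [pair 1] h(51,51)=(51*31+51)%997=635 [pair 2] -> [453, 115, 635]
  Sibling for proof at L0: 32
L2: h(453,115)=(453*31+115)%997=200 [pair 0] h(635,635)=(635*31+635)%997=380 [pair 1] -> [200, 380]
  Sibling for proof at L1: 453
L3: h(200,380)=(200*31+380)%997=598 [pair 0] -> [598]
  Sibling for proof at L2: 380
Root: 598
Proof path (sibling hashes from leaf to root): [32, 453, 380]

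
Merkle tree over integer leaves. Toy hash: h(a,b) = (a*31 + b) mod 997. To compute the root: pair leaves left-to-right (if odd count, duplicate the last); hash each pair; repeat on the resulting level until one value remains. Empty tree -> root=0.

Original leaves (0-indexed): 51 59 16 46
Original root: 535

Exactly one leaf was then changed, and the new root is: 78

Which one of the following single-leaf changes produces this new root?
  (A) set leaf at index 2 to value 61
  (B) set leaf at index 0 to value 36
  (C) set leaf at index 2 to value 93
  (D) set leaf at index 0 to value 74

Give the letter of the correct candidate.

Original leaves: [51, 59, 16, 46]
Target new root: 78
Try each candidate change and compute the resulting root:
Candidate A: set leaf[2] = 61 -> leaves = [51, 59, 61, 46]
  L0: [51, 59, 61, 46]
  L1: h(51,59)=(51*31+59)%997=643 h(61,46)=(61*31+46)%997=940 -> [643, 940]
  L2: h(643,940)=(643*31+940)%997=933 -> [933]
  root = 933 != target 78
Candidate B: set leaf[0] = 36 -> leaves = [36, 59, 16, 46]
  L0: [36, 59, 16, 46]
  L1: h(36,59)=(36*31+59)%997=178 h(16,46)=(16*31+46)%997=542 -> [178, 542]
  L2: h(178,542)=(178*31+542)%997=78 -> [78]
  root = 78 == target 78  ** MATCH **
Candidate C: set leaf[2] = 93 -> leaves = [51, 59, 93, 46]
  L0: [51, 59, 93, 46]
  L1: h(51,59)=(51*31+59)%997=643 h(93,46)=(93*31+46)%997=935 -> [643, 935]
  L2: h(643,935)=(643*31+935)%997=928 -> [928]
  root = 928 != target 78
Candidate D: set leaf[0] = 74 -> leaves = [74, 59, 16, 46]
  L0: [74, 59, 16, 46]
  L1: h(74,59)=(74*31+59)%997=359 h(16,46)=(16*31+46)%997=542 -> [359, 542]
  L2: h(359,542)=(359*31+542)%997=704 -> [704]
  root = 704 != target 78
Candidate B produces the target root.

Answer: B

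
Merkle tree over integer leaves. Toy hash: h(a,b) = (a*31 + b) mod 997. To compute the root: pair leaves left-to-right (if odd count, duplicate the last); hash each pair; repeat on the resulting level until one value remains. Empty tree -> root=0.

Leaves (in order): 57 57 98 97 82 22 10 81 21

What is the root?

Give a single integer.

L0: [57, 57, 98, 97, 82, 22, 10, 81, 21]
L1: h(57,57)=(57*31+57)%997=827 h(98,97)=(98*31+97)%997=144 h(82,22)=(82*31+22)%997=570 h(10,81)=(10*31+81)%997=391 h(21,21)=(21*31+21)%997=672 -> [827, 144, 570, 391, 672]
L2: h(827,144)=(827*31+144)%997=856 h(570,391)=(570*31+391)%997=115 h(672,672)=(672*31+672)%997=567 -> [856, 115, 567]
L3: h(856,115)=(856*31+115)%997=729 h(567,567)=(567*31+567)%997=198 -> [729, 198]
L4: h(729,198)=(729*31+198)%997=863 -> [863]

Answer: 863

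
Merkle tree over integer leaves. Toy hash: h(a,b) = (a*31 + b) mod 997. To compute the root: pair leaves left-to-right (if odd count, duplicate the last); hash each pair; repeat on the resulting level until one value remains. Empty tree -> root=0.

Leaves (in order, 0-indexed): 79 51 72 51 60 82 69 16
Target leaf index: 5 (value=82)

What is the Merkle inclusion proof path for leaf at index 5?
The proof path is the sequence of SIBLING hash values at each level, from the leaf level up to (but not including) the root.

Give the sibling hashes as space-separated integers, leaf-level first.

Answer: 60 161 23

Derivation:
L0 (leaves): [79, 51, 72, 51, 60, 82, 69, 16], target index=5
L1: h(79,51)=(79*31+51)%997=506 [pair 0] h(72,51)=(72*31+51)%997=289 [pair 1] h(60,82)=(60*31+82)%997=945 [pair 2] h(69,16)=(69*31+16)%997=161 [pair 3] -> [506, 289, 945, 161]
  Sibling for proof at L0: 60
L2: h(506,289)=(506*31+289)%997=23 [pair 0] h(945,161)=(945*31+161)%997=543 [pair 1] -> [23, 543]
  Sibling for proof at L1: 161
L3: h(23,543)=(23*31+543)%997=259 [pair 0] -> [259]
  Sibling for proof at L2: 23
Root: 259
Proof path (sibling hashes from leaf to root): [60, 161, 23]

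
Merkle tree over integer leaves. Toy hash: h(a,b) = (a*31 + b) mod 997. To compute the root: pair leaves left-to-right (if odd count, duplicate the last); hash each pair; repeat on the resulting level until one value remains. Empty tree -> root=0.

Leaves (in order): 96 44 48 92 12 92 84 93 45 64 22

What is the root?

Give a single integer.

Answer: 868

Derivation:
L0: [96, 44, 48, 92, 12, 92, 84, 93, 45, 64, 22]
L1: h(96,44)=(96*31+44)%997=29 h(48,92)=(48*31+92)%997=583 h(12,92)=(12*31+92)%997=464 h(84,93)=(84*31+93)%997=703 h(45,64)=(45*31+64)%997=462 h(22,22)=(22*31+22)%997=704 -> [29, 583, 464, 703, 462, 704]
L2: h(29,583)=(29*31+583)%997=485 h(464,703)=(464*31+703)%997=132 h(462,704)=(462*31+704)%997=71 -> [485, 132, 71]
L3: h(485,132)=(485*31+132)%997=212 h(71,71)=(71*31+71)%997=278 -> [212, 278]
L4: h(212,278)=(212*31+278)%997=868 -> [868]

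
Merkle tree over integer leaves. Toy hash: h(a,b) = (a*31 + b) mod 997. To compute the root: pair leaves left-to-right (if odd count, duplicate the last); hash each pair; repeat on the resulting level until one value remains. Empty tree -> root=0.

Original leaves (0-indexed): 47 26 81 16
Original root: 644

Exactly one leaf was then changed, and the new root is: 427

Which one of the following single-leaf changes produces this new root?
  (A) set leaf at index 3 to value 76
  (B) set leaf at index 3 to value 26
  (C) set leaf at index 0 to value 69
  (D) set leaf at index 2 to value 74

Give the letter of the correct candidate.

Original leaves: [47, 26, 81, 16]
Target new root: 427
Try each candidate change and compute the resulting root:
Candidate A: set leaf[3] = 76 -> leaves = [47, 26, 81, 76]
  L0: [47, 26, 81, 76]
  L1: h(47,26)=(47*31+26)%997=486 h(81,76)=(81*31+76)%997=593 -> [486, 593]
  L2: h(486,593)=(486*31+593)%997=704 -> [704]
  root = 704 != target 427
Candidate B: set leaf[3] = 26 -> leaves = [47, 26, 81, 26]
  L0: [47, 26, 81, 26]
  L1: h(47,26)=(47*31+26)%997=486 h(81,26)=(81*31+26)%997=543 -> [486, 543]
  L2: h(486,543)=(486*31+543)%997=654 -> [654]
  root = 654 != target 427
Candidate C: set leaf[0] = 69 -> leaves = [69, 26, 81, 16]
  L0: [69, 26, 81, 16]
  L1: h(69,26)=(69*31+26)%997=171 h(81,16)=(81*31+16)%997=533 -> [171, 533]
  L2: h(171,533)=(171*31+533)%997=849 -> [849]
  root = 849 != target 427
Candidate D: set leaf[2] = 74 -> leaves = [47, 26, 74, 16]
  L0: [47, 26, 74, 16]
  L1: h(47,26)=(47*31+26)%997=486 h(74,16)=(74*31+16)%997=316 -> [486, 316]
  L2: h(486,316)=(486*31+316)%997=427 -> [427]
  root = 427 == target 427  ** MATCH **
Candidate D produces the target root.

Answer: D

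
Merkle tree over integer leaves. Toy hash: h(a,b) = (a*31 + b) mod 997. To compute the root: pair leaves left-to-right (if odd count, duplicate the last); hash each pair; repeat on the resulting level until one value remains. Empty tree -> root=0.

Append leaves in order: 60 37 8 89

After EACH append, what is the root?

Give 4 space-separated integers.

Answer: 60 900 240 321

Derivation:
After append 60 (leaves=[60]):
  L0: [60]
  root=60
After append 37 (leaves=[60, 37]):
  L0: [60, 37]
  L1: h(60,37)=(60*31+37)%997=900 -> [900]
  root=900
After append 8 (leaves=[60, 37, 8]):
  L0: [60, 37, 8]
  L1: h(60,37)=(60*31+37)%997=900 h(8,8)=(8*31+8)%997=256 -> [900, 256]
  L2: h(900,256)=(900*31+256)%997=240 -> [240]
  root=240
After append 89 (leaves=[60, 37, 8, 89]):
  L0: [60, 37, 8, 89]
  L1: h(60,37)=(60*31+37)%997=900 h(8,89)=(8*31+89)%997=337 -> [900, 337]
  L2: h(900,337)=(900*31+337)%997=321 -> [321]
  root=321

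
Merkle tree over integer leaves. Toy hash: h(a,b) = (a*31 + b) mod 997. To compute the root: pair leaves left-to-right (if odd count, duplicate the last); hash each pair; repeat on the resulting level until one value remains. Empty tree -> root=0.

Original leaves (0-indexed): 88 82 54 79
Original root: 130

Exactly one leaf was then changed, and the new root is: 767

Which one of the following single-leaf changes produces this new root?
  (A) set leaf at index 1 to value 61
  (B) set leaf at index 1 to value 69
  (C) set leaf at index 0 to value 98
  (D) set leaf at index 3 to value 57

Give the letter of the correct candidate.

Original leaves: [88, 82, 54, 79]
Target new root: 767
Try each candidate change and compute the resulting root:
Candidate A: set leaf[1] = 61 -> leaves = [88, 61, 54, 79]
  L0: [88, 61, 54, 79]
  L1: h(88,61)=(88*31+61)%997=795 h(54,79)=(54*31+79)%997=756 -> [795, 756]
  L2: h(795,756)=(795*31+756)%997=476 -> [476]
  root = 476 != target 767
Candidate B: set leaf[1] = 69 -> leaves = [88, 69, 54, 79]
  L0: [88, 69, 54, 79]
  L1: h(88,69)=(88*31+69)%997=803 h(54,79)=(54*31+79)%997=756 -> [803, 756]
  L2: h(803,756)=(803*31+756)%997=724 -> [724]
  root = 724 != target 767
Candidate C: set leaf[0] = 98 -> leaves = [98, 82, 54, 79]
  L0: [98, 82, 54, 79]
  L1: h(98,82)=(98*31+82)%997=129 h(54,79)=(54*31+79)%997=756 -> [129, 756]
  L2: h(129,756)=(129*31+756)%997=767 -> [767]
  root = 767 == target 767  ** MATCH **
Candidate D: set leaf[3] = 57 -> leaves = [88, 82, 54, 57]
  L0: [88, 82, 54, 57]
  L1: h(88,82)=(88*31+82)%997=816 h(54,57)=(54*31+57)%997=734 -> [816, 734]
  L2: h(816,734)=(816*31+734)%997=108 -> [108]
  root = 108 != target 767
Candidate C produces the target root.

Answer: C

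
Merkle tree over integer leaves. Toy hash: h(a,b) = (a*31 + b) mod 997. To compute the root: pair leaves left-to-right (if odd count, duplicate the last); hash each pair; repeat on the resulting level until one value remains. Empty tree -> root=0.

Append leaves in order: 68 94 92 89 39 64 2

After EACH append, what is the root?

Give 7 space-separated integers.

After append 68 (leaves=[68]):
  L0: [68]
  root=68
After append 94 (leaves=[68, 94]):
  L0: [68, 94]
  L1: h(68,94)=(68*31+94)%997=208 -> [208]
  root=208
After append 92 (leaves=[68, 94, 92]):
  L0: [68, 94, 92]
  L1: h(68,94)=(68*31+94)%997=208 h(92,92)=(92*31+92)%997=950 -> [208, 950]
  L2: h(208,950)=(208*31+950)%997=419 -> [419]
  root=419
After append 89 (leaves=[68, 94, 92, 89]):
  L0: [68, 94, 92, 89]
  L1: h(68,94)=(68*31+94)%997=208 h(92,89)=(92*31+89)%997=947 -> [208, 947]
  L2: h(208,947)=(208*31+947)%997=416 -> [416]
  root=416
After append 39 (leaves=[68, 94, 92, 89, 39]):
  L0: [68, 94, 92, 89, 39]
  L1: h(68,94)=(68*31+94)%997=208 h(92,89)=(92*31+89)%997=947 h(39,39)=(39*31+39)%997=251 -> [208, 947, 251]
  L2: h(208,947)=(208*31+947)%997=416 h(251,251)=(251*31+251)%997=56 -> [416, 56]
  L3: h(416,56)=(416*31+56)%997=988 -> [988]
  root=988
After append 64 (leaves=[68, 94, 92, 89, 39, 64]):
  L0: [68, 94, 92, 89, 39, 64]
  L1: h(68,94)=(68*31+94)%997=208 h(92,89)=(92*31+89)%997=947 h(39,64)=(39*31+64)%997=276 -> [208, 947, 276]
  L2: h(208,947)=(208*31+947)%997=416 h(276,276)=(276*31+276)%997=856 -> [416, 856]
  L3: h(416,856)=(416*31+856)%997=791 -> [791]
  root=791
After append 2 (leaves=[68, 94, 92, 89, 39, 64, 2]):
  L0: [68, 94, 92, 89, 39, 64, 2]
  L1: h(68,94)=(68*31+94)%997=208 h(92,89)=(92*31+89)%997=947 h(39,64)=(39*31+64)%997=276 h(2,2)=(2*31+2)%997=64 -> [208, 947, 276, 64]
  L2: h(208,947)=(208*31+947)%997=416 h(276,64)=(276*31+64)%997=644 -> [416, 644]
  L3: h(416,644)=(416*31+644)%997=579 -> [579]
  root=579

Answer: 68 208 419 416 988 791 579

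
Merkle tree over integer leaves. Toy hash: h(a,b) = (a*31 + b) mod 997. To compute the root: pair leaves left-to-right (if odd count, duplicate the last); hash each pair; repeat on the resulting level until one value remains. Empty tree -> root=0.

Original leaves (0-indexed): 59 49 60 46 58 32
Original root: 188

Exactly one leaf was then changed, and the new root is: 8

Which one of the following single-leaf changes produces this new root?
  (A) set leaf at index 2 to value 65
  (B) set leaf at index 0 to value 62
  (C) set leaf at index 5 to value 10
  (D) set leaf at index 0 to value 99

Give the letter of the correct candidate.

Answer: A

Derivation:
Original leaves: [59, 49, 60, 46, 58, 32]
Target new root: 8
Try each candidate change and compute the resulting root:
Candidate A: set leaf[2] = 65 -> leaves = [59, 49, 65, 46, 58, 32]
  L0: [59, 49, 65, 46, 58, 32]
  L1: h(59,49)=(59*31+49)%997=881 h(65,46)=(65*31+46)%997=67 h(58,32)=(58*31+32)%997=833 -> [881, 67, 833]
  L2: h(881,67)=(881*31+67)%997=459 h(833,833)=(833*31+833)%997=734 -> [459, 734]
  L3: h(459,734)=(459*31+734)%997=8 -> [8]
  root = 8 == target 8  ** MATCH **
Candidate B: set leaf[0] = 62 -> leaves = [62, 49, 60, 46, 58, 32]
  L0: [62, 49, 60, 46, 58, 32]
  L1: h(62,49)=(62*31+49)%997=974 h(60,46)=(60*31+46)%997=909 h(58,32)=(58*31+32)%997=833 -> [974, 909, 833]
  L2: h(974,909)=(974*31+909)%997=196 h(833,833)=(833*31+833)%997=734 -> [196, 734]
  L3: h(196,734)=(196*31+734)%997=828 -> [828]
  root = 828 != target 8
Candidate C: set leaf[5] = 10 -> leaves = [59, 49, 60, 46, 58, 10]
  L0: [59, 49, 60, 46, 58, 10]
  L1: h(59,49)=(59*31+49)%997=881 h(60,46)=(60*31+46)%997=909 h(58,10)=(58*31+10)%997=811 -> [881, 909, 811]
  L2: h(881,909)=(881*31+909)%997=304 h(811,811)=(811*31+811)%997=30 -> [304, 30]
  L3: h(304,30)=(304*31+30)%997=481 -> [481]
  root = 481 != target 8
Candidate D: set leaf[0] = 99 -> leaves = [99, 49, 60, 46, 58, 32]
  L0: [99, 49, 60, 46, 58, 32]
  L1: h(99,49)=(99*31+49)%997=127 h(60,46)=(60*31+46)%997=909 h(58,32)=(58*31+32)%997=833 -> [127, 909, 833]
  L2: h(127,909)=(127*31+909)%997=858 h(833,833)=(833*31+833)%997=734 -> [858, 734]
  L3: h(858,734)=(858*31+734)%997=413 -> [413]
  root = 413 != target 8
Candidate A produces the target root.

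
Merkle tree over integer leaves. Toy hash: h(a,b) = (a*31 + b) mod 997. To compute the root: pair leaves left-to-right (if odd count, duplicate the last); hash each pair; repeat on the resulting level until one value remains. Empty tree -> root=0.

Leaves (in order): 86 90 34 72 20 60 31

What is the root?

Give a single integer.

Answer: 633

Derivation:
L0: [86, 90, 34, 72, 20, 60, 31]
L1: h(86,90)=(86*31+90)%997=762 h(34,72)=(34*31+72)%997=129 h(20,60)=(20*31+60)%997=680 h(31,31)=(31*31+31)%997=992 -> [762, 129, 680, 992]
L2: h(762,129)=(762*31+129)%997=820 h(680,992)=(680*31+992)%997=138 -> [820, 138]
L3: h(820,138)=(820*31+138)%997=633 -> [633]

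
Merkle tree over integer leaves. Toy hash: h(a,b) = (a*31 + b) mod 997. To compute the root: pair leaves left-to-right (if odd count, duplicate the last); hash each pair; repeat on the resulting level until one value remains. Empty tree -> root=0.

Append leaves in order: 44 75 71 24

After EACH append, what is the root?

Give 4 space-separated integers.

After append 44 (leaves=[44]):
  L0: [44]
  root=44
After append 75 (leaves=[44, 75]):
  L0: [44, 75]
  L1: h(44,75)=(44*31+75)%997=442 -> [442]
  root=442
After append 71 (leaves=[44, 75, 71]):
  L0: [44, 75, 71]
  L1: h(44,75)=(44*31+75)%997=442 h(71,71)=(71*31+71)%997=278 -> [442, 278]
  L2: h(442,278)=(442*31+278)%997=22 -> [22]
  root=22
After append 24 (leaves=[44, 75, 71, 24]):
  L0: [44, 75, 71, 24]
  L1: h(44,75)=(44*31+75)%997=442 h(71,24)=(71*31+24)%997=231 -> [442, 231]
  L2: h(442,231)=(442*31+231)%997=972 -> [972]
  root=972

Answer: 44 442 22 972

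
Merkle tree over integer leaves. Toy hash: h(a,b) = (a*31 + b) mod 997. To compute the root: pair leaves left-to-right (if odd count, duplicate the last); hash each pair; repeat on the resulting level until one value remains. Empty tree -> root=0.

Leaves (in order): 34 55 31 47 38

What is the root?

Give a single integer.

Answer: 326

Derivation:
L0: [34, 55, 31, 47, 38]
L1: h(34,55)=(34*31+55)%997=112 h(31,47)=(31*31+47)%997=11 h(38,38)=(38*31+38)%997=219 -> [112, 11, 219]
L2: h(112,11)=(112*31+11)%997=492 h(219,219)=(219*31+219)%997=29 -> [492, 29]
L3: h(492,29)=(492*31+29)%997=326 -> [326]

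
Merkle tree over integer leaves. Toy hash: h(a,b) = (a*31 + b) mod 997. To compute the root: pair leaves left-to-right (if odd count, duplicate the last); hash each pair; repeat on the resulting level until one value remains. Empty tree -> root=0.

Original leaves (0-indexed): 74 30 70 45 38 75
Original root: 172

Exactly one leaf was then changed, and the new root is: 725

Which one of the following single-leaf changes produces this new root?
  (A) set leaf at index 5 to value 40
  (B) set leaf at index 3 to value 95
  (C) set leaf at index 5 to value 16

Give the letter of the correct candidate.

Original leaves: [74, 30, 70, 45, 38, 75]
Target new root: 725
Try each candidate change and compute the resulting root:
Candidate A: set leaf[5] = 40 -> leaves = [74, 30, 70, 45, 38, 40]
  L0: [74, 30, 70, 45, 38, 40]
  L1: h(74,30)=(74*31+30)%997=330 h(70,45)=(70*31+45)%997=221 h(38,40)=(38*31+40)%997=221 -> [330, 221, 221]
  L2: h(330,221)=(330*31+221)%997=481 h(221,221)=(221*31+221)%997=93 -> [481, 93]
  L3: h(481,93)=(481*31+93)%997=49 -> [49]
  root = 49 != target 725
Candidate B: set leaf[3] = 95 -> leaves = [74, 30, 70, 95, 38, 75]
  L0: [74, 30, 70, 95, 38, 75]
  L1: h(74,30)=(74*31+30)%997=330 h(70,95)=(70*31+95)%997=271 h(38,75)=(38*31+75)%997=256 -> [330, 271, 256]
  L2: h(330,271)=(330*31+271)%997=531 h(256,256)=(256*31+256)%997=216 -> [531, 216]
  L3: h(531,216)=(531*31+216)%997=725 -> [725]
  root = 725 == target 725  ** MATCH **
Candidate C: set leaf[5] = 16 -> leaves = [74, 30, 70, 45, 38, 16]
  L0: [74, 30, 70, 45, 38, 16]
  L1: h(74,30)=(74*31+30)%997=330 h(70,45)=(70*31+45)%997=221 h(38,16)=(38*31+16)%997=197 -> [330, 221, 197]
  L2: h(330,221)=(330*31+221)%997=481 h(197,197)=(197*31+197)%997=322 -> [481, 322]
  L3: h(481,322)=(481*31+322)%997=278 -> [278]
  root = 278 != target 725
Candidate B produces the target root.

Answer: B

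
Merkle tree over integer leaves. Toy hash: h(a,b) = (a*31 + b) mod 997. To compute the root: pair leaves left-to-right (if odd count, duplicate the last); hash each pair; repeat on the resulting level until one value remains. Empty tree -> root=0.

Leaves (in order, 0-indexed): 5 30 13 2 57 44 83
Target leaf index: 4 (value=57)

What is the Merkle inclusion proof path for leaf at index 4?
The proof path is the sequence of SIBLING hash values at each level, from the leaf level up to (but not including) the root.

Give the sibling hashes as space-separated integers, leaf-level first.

L0 (leaves): [5, 30, 13, 2, 57, 44, 83], target index=4
L1: h(5,30)=(5*31+30)%997=185 [pair 0] h(13,2)=(13*31+2)%997=405 [pair 1] h(57,44)=(57*31+44)%997=814 [pair 2] h(83,83)=(83*31+83)%997=662 [pair 3] -> [185, 405, 814, 662]
  Sibling for proof at L0: 44
L2: h(185,405)=(185*31+405)%997=158 [pair 0] h(814,662)=(814*31+662)%997=971 [pair 1] -> [158, 971]
  Sibling for proof at L1: 662
L3: h(158,971)=(158*31+971)%997=884 [pair 0] -> [884]
  Sibling for proof at L2: 158
Root: 884
Proof path (sibling hashes from leaf to root): [44, 662, 158]

Answer: 44 662 158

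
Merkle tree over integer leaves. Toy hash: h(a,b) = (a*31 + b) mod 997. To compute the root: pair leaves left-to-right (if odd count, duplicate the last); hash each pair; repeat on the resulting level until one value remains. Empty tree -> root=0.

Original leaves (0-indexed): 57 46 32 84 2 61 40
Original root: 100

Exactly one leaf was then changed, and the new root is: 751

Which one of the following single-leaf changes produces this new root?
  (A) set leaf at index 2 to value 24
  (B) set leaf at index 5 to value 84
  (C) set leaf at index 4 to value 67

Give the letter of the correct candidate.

Original leaves: [57, 46, 32, 84, 2, 61, 40]
Target new root: 751
Try each candidate change and compute the resulting root:
Candidate A: set leaf[2] = 24 -> leaves = [57, 46, 24, 84, 2, 61, 40]
  L0: [57, 46, 24, 84, 2, 61, 40]
  L1: h(57,46)=(57*31+46)%997=816 h(24,84)=(24*31+84)%997=828 h(2,61)=(2*31+61)%997=123 h(40,40)=(40*31+40)%997=283 -> [816, 828, 123, 283]
  L2: h(816,828)=(816*31+828)%997=202 h(123,283)=(123*31+283)%997=108 -> [202, 108]
  L3: h(202,108)=(202*31+108)%997=388 -> [388]
  root = 388 != target 751
Candidate B: set leaf[5] = 84 -> leaves = [57, 46, 32, 84, 2, 84, 40]
  L0: [57, 46, 32, 84, 2, 84, 40]
  L1: h(57,46)=(57*31+46)%997=816 h(32,84)=(32*31+84)%997=79 h(2,84)=(2*31+84)%997=146 h(40,40)=(40*31+40)%997=283 -> [816, 79, 146, 283]
  L2: h(816,79)=(816*31+79)%997=450 h(146,283)=(146*31+283)%997=821 -> [450, 821]
  L3: h(450,821)=(450*31+821)%997=813 -> [813]
  root = 813 != target 751
Candidate C: set leaf[4] = 67 -> leaves = [57, 46, 32, 84, 67, 61, 40]
  L0: [57, 46, 32, 84, 67, 61, 40]
  L1: h(57,46)=(57*31+46)%997=816 h(32,84)=(32*31+84)%997=79 h(67,61)=(67*31+61)%997=144 h(40,40)=(40*31+40)%997=283 -> [816, 79, 144, 283]
  L2: h(816,79)=(816*31+79)%997=450 h(144,283)=(144*31+283)%997=759 -> [450, 759]
  L3: h(450,759)=(450*31+759)%997=751 -> [751]
  root = 751 == target 751  ** MATCH **
Candidate C produces the target root.

Answer: C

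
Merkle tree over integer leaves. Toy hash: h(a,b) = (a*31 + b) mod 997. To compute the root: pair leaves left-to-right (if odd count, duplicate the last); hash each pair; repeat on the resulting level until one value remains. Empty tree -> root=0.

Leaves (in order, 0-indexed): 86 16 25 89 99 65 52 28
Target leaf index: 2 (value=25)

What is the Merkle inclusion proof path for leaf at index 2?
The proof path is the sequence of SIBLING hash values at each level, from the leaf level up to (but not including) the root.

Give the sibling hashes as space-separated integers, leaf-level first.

Answer: 89 688 91

Derivation:
L0 (leaves): [86, 16, 25, 89, 99, 65, 52, 28], target index=2
L1: h(86,16)=(86*31+16)%997=688 [pair 0] h(25,89)=(25*31+89)%997=864 [pair 1] h(99,65)=(99*31+65)%997=143 [pair 2] h(52,28)=(52*31+28)%997=643 [pair 3] -> [688, 864, 143, 643]
  Sibling for proof at L0: 89
L2: h(688,864)=(688*31+864)%997=258 [pair 0] h(143,643)=(143*31+643)%997=91 [pair 1] -> [258, 91]
  Sibling for proof at L1: 688
L3: h(258,91)=(258*31+91)%997=113 [pair 0] -> [113]
  Sibling for proof at L2: 91
Root: 113
Proof path (sibling hashes from leaf to root): [89, 688, 91]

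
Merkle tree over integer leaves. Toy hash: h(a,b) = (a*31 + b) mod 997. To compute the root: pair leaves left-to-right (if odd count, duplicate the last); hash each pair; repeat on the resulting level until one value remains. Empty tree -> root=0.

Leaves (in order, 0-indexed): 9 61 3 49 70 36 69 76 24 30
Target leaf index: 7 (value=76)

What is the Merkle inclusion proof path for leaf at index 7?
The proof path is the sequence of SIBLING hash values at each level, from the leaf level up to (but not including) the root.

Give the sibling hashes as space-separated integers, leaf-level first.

Answer: 69 212 712 958

Derivation:
L0 (leaves): [9, 61, 3, 49, 70, 36, 69, 76, 24, 30], target index=7
L1: h(9,61)=(9*31+61)%997=340 [pair 0] h(3,49)=(3*31+49)%997=142 [pair 1] h(70,36)=(70*31+36)%997=212 [pair 2] h(69,76)=(69*31+76)%997=221 [pair 3] h(24,30)=(24*31+30)%997=774 [pair 4] -> [340, 142, 212, 221, 774]
  Sibling for proof at L0: 69
L2: h(340,142)=(340*31+142)%997=712 [pair 0] h(212,221)=(212*31+221)%997=811 [pair 1] h(774,774)=(774*31+774)%997=840 [pair 2] -> [712, 811, 840]
  Sibling for proof at L1: 212
L3: h(712,811)=(712*31+811)%997=949 [pair 0] h(840,840)=(840*31+840)%997=958 [pair 1] -> [949, 958]
  Sibling for proof at L2: 712
L4: h(949,958)=(949*31+958)%997=467 [pair 0] -> [467]
  Sibling for proof at L3: 958
Root: 467
Proof path (sibling hashes from leaf to root): [69, 212, 712, 958]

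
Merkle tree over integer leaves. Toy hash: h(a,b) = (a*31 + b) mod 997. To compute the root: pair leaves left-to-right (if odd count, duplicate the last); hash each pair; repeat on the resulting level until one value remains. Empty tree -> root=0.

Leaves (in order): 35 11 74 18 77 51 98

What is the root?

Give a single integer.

Answer: 263

Derivation:
L0: [35, 11, 74, 18, 77, 51, 98]
L1: h(35,11)=(35*31+11)%997=99 h(74,18)=(74*31+18)%997=318 h(77,51)=(77*31+51)%997=444 h(98,98)=(98*31+98)%997=145 -> [99, 318, 444, 145]
L2: h(99,318)=(99*31+318)%997=396 h(444,145)=(444*31+145)%997=948 -> [396, 948]
L3: h(396,948)=(396*31+948)%997=263 -> [263]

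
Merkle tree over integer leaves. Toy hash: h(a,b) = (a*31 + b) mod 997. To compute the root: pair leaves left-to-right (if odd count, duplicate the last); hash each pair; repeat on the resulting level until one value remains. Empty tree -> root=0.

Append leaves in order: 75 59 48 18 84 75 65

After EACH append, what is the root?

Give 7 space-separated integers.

After append 75 (leaves=[75]):
  L0: [75]
  root=75
After append 59 (leaves=[75, 59]):
  L0: [75, 59]
  L1: h(75,59)=(75*31+59)%997=390 -> [390]
  root=390
After append 48 (leaves=[75, 59, 48]):
  L0: [75, 59, 48]
  L1: h(75,59)=(75*31+59)%997=390 h(48,48)=(48*31+48)%997=539 -> [390, 539]
  L2: h(390,539)=(390*31+539)%997=665 -> [665]
  root=665
After append 18 (leaves=[75, 59, 48, 18]):
  L0: [75, 59, 48, 18]
  L1: h(75,59)=(75*31+59)%997=390 h(48,18)=(48*31+18)%997=509 -> [390, 509]
  L2: h(390,509)=(390*31+509)%997=635 -> [635]
  root=635
After append 84 (leaves=[75, 59, 48, 18, 84]):
  L0: [75, 59, 48, 18, 84]
  L1: h(75,59)=(75*31+59)%997=390 h(48,18)=(48*31+18)%997=509 h(84,84)=(84*31+84)%997=694 -> [390, 509, 694]
  L2: h(390,509)=(390*31+509)%997=635 h(694,694)=(694*31+694)%997=274 -> [635, 274]
  L3: h(635,274)=(635*31+274)%997=19 -> [19]
  root=19
After append 75 (leaves=[75, 59, 48, 18, 84, 75]):
  L0: [75, 59, 48, 18, 84, 75]
  L1: h(75,59)=(75*31+59)%997=390 h(48,18)=(48*31+18)%997=509 h(84,75)=(84*31+75)%997=685 -> [390, 509, 685]
  L2: h(390,509)=(390*31+509)%997=635 h(685,685)=(685*31+685)%997=983 -> [635, 983]
  L3: h(635,983)=(635*31+983)%997=728 -> [728]
  root=728
After append 65 (leaves=[75, 59, 48, 18, 84, 75, 65]):
  L0: [75, 59, 48, 18, 84, 75, 65]
  L1: h(75,59)=(75*31+59)%997=390 h(48,18)=(48*31+18)%997=509 h(84,75)=(84*31+75)%997=685 h(65,65)=(65*31+65)%997=86 -> [390, 509, 685, 86]
  L2: h(390,509)=(390*31+509)%997=635 h(685,86)=(685*31+86)%997=384 -> [635, 384]
  L3: h(635,384)=(635*31+384)%997=129 -> [129]
  root=129

Answer: 75 390 665 635 19 728 129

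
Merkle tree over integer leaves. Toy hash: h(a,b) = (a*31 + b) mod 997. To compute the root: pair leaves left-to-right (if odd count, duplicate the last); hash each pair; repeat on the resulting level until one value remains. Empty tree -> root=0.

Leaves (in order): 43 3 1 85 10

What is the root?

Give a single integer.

Answer: 635

Derivation:
L0: [43, 3, 1, 85, 10]
L1: h(43,3)=(43*31+3)%997=339 h(1,85)=(1*31+85)%997=116 h(10,10)=(10*31+10)%997=320 -> [339, 116, 320]
L2: h(339,116)=(339*31+116)%997=655 h(320,320)=(320*31+320)%997=270 -> [655, 270]
L3: h(655,270)=(655*31+270)%997=635 -> [635]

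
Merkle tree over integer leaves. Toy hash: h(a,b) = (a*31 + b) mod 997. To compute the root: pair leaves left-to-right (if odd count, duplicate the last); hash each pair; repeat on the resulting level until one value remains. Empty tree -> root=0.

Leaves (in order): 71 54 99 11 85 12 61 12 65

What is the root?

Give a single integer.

L0: [71, 54, 99, 11, 85, 12, 61, 12, 65]
L1: h(71,54)=(71*31+54)%997=261 h(99,11)=(99*31+11)%997=89 h(85,12)=(85*31+12)%997=653 h(61,12)=(61*31+12)%997=906 h(65,65)=(65*31+65)%997=86 -> [261, 89, 653, 906, 86]
L2: h(261,89)=(261*31+89)%997=204 h(653,906)=(653*31+906)%997=212 h(86,86)=(86*31+86)%997=758 -> [204, 212, 758]
L3: h(204,212)=(204*31+212)%997=554 h(758,758)=(758*31+758)%997=328 -> [554, 328]
L4: h(554,328)=(554*31+328)%997=553 -> [553]

Answer: 553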